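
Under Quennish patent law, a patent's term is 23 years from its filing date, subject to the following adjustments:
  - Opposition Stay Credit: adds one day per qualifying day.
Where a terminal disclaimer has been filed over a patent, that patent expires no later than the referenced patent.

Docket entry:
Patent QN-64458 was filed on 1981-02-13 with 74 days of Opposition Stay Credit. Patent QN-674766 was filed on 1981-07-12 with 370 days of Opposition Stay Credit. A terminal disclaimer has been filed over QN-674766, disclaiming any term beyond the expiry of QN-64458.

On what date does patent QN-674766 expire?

2004-04-27

Natural term of QN-674766:
  Base: filing + 23 years → 12 July 2004.
  Opposition Stay Credit: +370 days → 17 July 2005.
Expiry of referenced patent QN-64458:
  Base: filing + 23 years → 13 February 2004.
  Opposition Stay Credit: +74 days → 27 April 2004.
Terminal disclaimer: QN-674766 expires on the earlier of 17 July 2005 and 27 April 2004.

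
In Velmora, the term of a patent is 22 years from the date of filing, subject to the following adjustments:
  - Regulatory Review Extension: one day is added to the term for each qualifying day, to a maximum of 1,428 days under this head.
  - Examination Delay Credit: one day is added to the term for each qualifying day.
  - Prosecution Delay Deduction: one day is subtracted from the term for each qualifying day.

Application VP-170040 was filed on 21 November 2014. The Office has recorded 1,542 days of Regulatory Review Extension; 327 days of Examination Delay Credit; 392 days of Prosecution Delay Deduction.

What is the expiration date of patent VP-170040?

August 15, 2040

Base term: filing date + 22 years → 21 November 2036.
Regulatory Review Extension: 1542 days claimed exceeds the 1428-day cap, so +1428 days → 19 October 2040.
Examination Delay Credit: +327 days → 11 September 2041.
Prosecution Delay Deduction: −392 days → 15 August 2040.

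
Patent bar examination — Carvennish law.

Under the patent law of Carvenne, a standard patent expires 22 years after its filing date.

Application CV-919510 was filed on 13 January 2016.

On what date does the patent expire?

January 13, 2038

Filing date + 22 years → 13 January 2038.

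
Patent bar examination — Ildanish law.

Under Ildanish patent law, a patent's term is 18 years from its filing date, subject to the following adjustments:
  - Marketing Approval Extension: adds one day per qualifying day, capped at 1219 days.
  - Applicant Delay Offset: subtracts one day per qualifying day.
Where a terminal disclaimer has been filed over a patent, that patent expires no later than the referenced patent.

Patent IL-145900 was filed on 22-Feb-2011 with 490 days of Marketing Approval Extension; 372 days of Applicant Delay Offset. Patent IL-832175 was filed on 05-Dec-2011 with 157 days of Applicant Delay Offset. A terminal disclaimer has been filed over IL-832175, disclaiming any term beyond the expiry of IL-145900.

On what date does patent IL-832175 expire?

Natural term of IL-832175:
  Base: filing + 18 years → 5 December 2029.
  Applicant Delay Offset: −157 days → 1 July 2029.
Expiry of referenced patent IL-145900:
  Base: filing + 18 years → 22 February 2029.
  Marketing Approval Extension: 490 days (within the 1219-day cap) → +490 days → 27 June 2030.
  Applicant Delay Offset: −372 days → 20 June 2029.
Terminal disclaimer: IL-832175 expires on the earlier of 1 July 2029 and 20 June 2029.

2029-06-20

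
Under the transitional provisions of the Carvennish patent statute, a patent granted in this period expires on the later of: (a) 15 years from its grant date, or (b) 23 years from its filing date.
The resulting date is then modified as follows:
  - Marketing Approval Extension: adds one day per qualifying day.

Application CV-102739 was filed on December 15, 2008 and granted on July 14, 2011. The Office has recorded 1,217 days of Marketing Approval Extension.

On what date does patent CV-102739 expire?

2035-04-15

(a) grant + 15 years → 14 July 2026.
(b) filing + 23 years → 15 December 2031.
Later of the two: 15 December 2031.
Marketing Approval Extension: +1217 days → 15 April 2035.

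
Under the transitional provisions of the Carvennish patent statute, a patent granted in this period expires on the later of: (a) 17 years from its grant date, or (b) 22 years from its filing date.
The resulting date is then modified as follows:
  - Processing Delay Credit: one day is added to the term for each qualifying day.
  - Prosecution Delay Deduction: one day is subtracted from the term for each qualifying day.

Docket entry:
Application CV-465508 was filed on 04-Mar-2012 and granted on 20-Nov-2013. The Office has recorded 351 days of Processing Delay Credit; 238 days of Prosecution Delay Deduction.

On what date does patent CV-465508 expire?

June 25, 2034

(a) grant + 17 years → 20 November 2030.
(b) filing + 22 years → 4 March 2034.
Later of the two: 4 March 2034.
Processing Delay Credit: +351 days → 18 February 2035.
Prosecution Delay Deduction: −238 days → 25 June 2034.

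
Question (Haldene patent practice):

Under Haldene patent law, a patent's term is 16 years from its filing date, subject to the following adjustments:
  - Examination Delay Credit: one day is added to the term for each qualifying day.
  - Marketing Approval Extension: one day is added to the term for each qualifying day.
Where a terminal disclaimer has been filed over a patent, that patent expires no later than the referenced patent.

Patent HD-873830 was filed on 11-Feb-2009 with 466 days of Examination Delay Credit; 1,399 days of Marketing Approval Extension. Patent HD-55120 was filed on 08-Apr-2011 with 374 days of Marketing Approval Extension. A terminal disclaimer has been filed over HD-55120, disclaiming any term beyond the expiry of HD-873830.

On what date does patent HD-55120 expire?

April 16, 2028

Natural term of HD-55120:
  Base: filing + 16 years → 8 April 2027.
  Marketing Approval Extension: +374 days → 16 April 2028.
Expiry of referenced patent HD-873830:
  Base: filing + 16 years → 11 February 2025.
  Examination Delay Credit: +466 days → 23 May 2026.
  Marketing Approval Extension: +1399 days → 22 March 2030.
Terminal disclaimer: HD-55120 expires on the earlier of 16 April 2028 and 22 March 2030.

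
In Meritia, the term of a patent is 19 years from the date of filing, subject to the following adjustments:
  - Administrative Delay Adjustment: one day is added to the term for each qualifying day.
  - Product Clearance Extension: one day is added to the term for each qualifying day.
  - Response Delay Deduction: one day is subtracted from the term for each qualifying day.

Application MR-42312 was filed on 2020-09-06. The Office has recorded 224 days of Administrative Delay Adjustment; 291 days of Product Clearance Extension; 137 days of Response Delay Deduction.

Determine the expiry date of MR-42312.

Base term: filing date + 19 years → 6 September 2039.
Administrative Delay Adjustment: +224 days → 17 April 2040.
Product Clearance Extension: +291 days → 2 February 2041.
Response Delay Deduction: −137 days → 18 September 2040.

2040-09-18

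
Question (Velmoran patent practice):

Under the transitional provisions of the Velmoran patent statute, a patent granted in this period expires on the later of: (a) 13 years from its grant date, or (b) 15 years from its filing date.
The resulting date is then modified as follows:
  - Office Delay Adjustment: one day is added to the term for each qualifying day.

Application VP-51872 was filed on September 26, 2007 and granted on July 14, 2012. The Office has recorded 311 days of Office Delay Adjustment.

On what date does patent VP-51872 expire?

2026-05-21

(a) grant + 13 years → 14 July 2025.
(b) filing + 15 years → 26 September 2022.
Later of the two: 14 July 2025.
Office Delay Adjustment: +311 days → 21 May 2026.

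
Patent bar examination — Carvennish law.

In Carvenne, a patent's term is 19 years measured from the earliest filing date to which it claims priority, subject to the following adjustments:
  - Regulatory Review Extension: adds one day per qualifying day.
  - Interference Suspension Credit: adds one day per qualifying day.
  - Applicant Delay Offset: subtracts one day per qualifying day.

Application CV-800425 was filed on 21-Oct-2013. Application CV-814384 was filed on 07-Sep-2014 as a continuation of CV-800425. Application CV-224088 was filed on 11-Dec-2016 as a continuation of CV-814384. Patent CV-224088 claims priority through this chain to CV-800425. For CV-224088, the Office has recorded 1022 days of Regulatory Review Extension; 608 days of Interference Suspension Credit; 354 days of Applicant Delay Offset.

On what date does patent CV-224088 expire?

April 19, 2036

Earliest priority filing: 21 October 2013.
Base term: 21 October 2013 + 19 years → 21 October 2032.
Regulatory Review Extension: +1022 days → 9 August 2035.
Interference Suspension Credit: +608 days → 8 April 2037.
Applicant Delay Offset: −354 days → 19 April 2036.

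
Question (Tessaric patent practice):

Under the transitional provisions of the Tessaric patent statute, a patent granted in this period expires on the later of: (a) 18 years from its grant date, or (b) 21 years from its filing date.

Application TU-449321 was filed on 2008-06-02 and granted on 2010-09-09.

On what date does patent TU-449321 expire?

(a) grant + 18 years → 9 September 2028.
(b) filing + 21 years → 2 June 2029.
Later of the two: 2 June 2029.

2029-06-02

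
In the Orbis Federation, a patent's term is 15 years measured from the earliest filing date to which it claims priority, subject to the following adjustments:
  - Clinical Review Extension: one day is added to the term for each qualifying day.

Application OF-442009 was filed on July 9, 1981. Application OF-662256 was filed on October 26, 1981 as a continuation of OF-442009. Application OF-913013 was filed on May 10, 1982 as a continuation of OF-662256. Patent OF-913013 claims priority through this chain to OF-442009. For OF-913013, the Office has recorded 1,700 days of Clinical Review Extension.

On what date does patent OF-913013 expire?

March 5, 2001

Earliest priority filing: 9 July 1981.
Base term: 9 July 1981 + 15 years → 9 July 1996.
Clinical Review Extension: +1700 days → 5 March 2001.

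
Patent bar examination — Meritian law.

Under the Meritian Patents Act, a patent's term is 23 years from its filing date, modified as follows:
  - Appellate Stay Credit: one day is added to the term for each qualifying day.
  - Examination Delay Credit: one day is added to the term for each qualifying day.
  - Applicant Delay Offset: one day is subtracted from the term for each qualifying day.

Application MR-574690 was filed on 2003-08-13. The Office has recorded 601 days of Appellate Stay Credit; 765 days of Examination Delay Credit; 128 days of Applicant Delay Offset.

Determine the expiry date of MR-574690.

Base term: filing date + 23 years → 13 August 2026.
Appellate Stay Credit: +601 days → 5 April 2028.
Examination Delay Credit: +765 days → 10 May 2030.
Applicant Delay Offset: −128 days → 2 January 2030.

January 2, 2030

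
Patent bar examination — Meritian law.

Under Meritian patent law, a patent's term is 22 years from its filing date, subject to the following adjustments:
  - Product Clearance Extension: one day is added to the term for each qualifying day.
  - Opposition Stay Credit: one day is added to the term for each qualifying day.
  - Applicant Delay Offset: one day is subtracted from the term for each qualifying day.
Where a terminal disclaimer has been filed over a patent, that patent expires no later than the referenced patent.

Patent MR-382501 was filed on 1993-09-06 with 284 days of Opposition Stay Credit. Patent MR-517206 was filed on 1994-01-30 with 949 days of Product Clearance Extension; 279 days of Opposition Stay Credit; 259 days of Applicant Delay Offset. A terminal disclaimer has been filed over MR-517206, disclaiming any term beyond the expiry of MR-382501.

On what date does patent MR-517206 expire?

June 16, 2016

Natural term of MR-517206:
  Base: filing + 22 years → 30 January 2016.
  Product Clearance Extension: +949 days → 5 September 2018.
  Opposition Stay Credit: +279 days → 11 June 2019.
  Applicant Delay Offset: −259 days → 25 September 2018.
Expiry of referenced patent MR-382501:
  Base: filing + 22 years → 6 September 2015.
  Opposition Stay Credit: +284 days → 16 June 2016.
Terminal disclaimer: MR-517206 expires on the earlier of 25 September 2018 and 16 June 2016.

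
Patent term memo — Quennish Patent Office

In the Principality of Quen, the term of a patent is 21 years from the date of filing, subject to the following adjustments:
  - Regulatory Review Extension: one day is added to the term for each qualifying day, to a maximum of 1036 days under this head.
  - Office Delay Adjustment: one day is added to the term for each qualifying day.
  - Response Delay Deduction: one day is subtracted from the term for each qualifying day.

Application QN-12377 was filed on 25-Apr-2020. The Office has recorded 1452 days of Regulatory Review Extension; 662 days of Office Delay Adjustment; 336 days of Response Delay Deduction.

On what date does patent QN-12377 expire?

January 16, 2045

Base term: filing date + 21 years → 25 April 2041.
Regulatory Review Extension: 1452 days claimed exceeds the 1036-day cap, so +1036 days → 25 February 2044.
Office Delay Adjustment: +662 days → 18 December 2045.
Response Delay Deduction: −336 days → 16 January 2045.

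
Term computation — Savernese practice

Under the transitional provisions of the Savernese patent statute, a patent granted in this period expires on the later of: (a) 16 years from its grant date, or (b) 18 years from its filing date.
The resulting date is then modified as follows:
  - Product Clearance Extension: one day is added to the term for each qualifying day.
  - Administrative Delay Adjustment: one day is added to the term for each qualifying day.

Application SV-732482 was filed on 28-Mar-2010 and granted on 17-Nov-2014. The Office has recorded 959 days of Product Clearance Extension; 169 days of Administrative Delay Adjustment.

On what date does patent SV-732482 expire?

December 19, 2033

(a) grant + 16 years → 17 November 2030.
(b) filing + 18 years → 28 March 2028.
Later of the two: 17 November 2030.
Product Clearance Extension: +959 days → 3 July 2033.
Administrative Delay Adjustment: +169 days → 19 December 2033.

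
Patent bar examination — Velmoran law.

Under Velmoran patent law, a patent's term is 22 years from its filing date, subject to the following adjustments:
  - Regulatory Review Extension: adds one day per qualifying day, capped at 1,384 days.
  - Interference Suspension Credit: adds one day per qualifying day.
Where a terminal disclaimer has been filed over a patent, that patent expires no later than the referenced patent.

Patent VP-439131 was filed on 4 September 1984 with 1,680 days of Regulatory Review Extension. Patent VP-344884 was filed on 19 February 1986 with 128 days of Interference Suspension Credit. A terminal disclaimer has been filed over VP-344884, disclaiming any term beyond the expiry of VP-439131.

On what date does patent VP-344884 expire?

2008-06-26

Natural term of VP-344884:
  Base: filing + 22 years → 19 February 2008.
  Interference Suspension Credit: +128 days → 26 June 2008.
Expiry of referenced patent VP-439131:
  Base: filing + 22 years → 4 September 2006.
  Regulatory Review Extension: 1680 days claimed exceeds the 1384-day cap, so +1384 days → 19 June 2010.
Terminal disclaimer: VP-344884 expires on the earlier of 26 June 2008 and 19 June 2010.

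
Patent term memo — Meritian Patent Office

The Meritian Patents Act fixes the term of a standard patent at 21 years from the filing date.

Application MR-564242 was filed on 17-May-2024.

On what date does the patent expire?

May 17, 2045

Filing date + 21 years → 17 May 2045.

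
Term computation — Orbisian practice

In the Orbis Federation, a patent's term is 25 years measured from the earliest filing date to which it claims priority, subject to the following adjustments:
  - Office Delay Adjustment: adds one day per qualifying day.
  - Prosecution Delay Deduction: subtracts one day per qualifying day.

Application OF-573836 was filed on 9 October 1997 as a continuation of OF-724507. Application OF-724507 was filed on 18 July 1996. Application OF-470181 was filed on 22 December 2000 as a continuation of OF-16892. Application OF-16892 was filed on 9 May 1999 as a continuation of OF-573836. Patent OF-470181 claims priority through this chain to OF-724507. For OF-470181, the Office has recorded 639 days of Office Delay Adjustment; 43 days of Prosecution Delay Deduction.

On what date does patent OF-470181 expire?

2023-03-06

Earliest priority filing: 18 July 1996.
Base term: 18 July 1996 + 25 years → 18 July 2021.
Office Delay Adjustment: +639 days → 18 April 2023.
Prosecution Delay Deduction: −43 days → 6 March 2023.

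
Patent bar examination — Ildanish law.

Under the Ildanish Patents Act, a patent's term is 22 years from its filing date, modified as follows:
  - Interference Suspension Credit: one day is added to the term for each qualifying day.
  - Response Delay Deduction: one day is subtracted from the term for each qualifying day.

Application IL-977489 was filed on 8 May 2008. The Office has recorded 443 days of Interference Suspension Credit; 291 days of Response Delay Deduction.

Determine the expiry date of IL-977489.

Base term: filing date + 22 years → 8 May 2030.
Interference Suspension Credit: +443 days → 25 July 2031.
Response Delay Deduction: −291 days → 7 October 2030.

2030-10-07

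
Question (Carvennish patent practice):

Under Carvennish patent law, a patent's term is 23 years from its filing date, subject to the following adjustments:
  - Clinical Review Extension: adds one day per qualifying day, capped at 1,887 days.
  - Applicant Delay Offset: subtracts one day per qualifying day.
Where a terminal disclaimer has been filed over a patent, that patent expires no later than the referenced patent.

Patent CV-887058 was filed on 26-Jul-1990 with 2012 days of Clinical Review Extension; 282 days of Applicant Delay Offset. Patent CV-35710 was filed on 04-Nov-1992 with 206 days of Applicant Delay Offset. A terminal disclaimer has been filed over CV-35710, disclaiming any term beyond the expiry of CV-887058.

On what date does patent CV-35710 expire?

Natural term of CV-35710:
  Base: filing + 23 years → 4 November 2015.
  Applicant Delay Offset: −206 days → 12 April 2015.
Expiry of referenced patent CV-887058:
  Base: filing + 23 years → 26 July 2013.
  Clinical Review Extension: 2012 days claimed exceeds the 1887-day cap, so +1887 days → 25 September 2018.
  Applicant Delay Offset: −282 days → 17 December 2017.
Terminal disclaimer: CV-35710 expires on the earlier of 12 April 2015 and 17 December 2017.

2015-04-12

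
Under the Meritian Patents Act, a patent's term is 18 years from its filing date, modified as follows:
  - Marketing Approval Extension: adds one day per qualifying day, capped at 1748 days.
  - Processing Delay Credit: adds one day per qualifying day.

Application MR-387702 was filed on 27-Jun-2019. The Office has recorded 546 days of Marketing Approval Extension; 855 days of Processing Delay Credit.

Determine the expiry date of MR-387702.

2041-04-28

Base term: filing date + 18 years → 27 June 2037.
Marketing Approval Extension: 546 days (within the 1748-day cap) → +546 days → 25 December 2038.
Processing Delay Credit: +855 days → 28 April 2041.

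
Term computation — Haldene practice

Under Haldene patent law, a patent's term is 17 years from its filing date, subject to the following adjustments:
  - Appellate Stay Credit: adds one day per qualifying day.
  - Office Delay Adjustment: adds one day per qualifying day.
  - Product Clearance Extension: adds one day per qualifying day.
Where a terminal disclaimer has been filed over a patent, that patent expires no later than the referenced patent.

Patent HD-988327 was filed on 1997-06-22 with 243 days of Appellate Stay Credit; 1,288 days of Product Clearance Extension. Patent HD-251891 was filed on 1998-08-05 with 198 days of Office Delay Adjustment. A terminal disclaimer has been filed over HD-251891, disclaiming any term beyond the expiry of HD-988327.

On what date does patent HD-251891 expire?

February 19, 2016

Natural term of HD-251891:
  Base: filing + 17 years → 5 August 2015.
  Office Delay Adjustment: +198 days → 19 February 2016.
Expiry of referenced patent HD-988327:
  Base: filing + 17 years → 22 June 2014.
  Appellate Stay Credit: +243 days → 20 February 2015.
  Product Clearance Extension: +1288 days → 31 August 2018.
Terminal disclaimer: HD-251891 expires on the earlier of 19 February 2016 and 31 August 2018.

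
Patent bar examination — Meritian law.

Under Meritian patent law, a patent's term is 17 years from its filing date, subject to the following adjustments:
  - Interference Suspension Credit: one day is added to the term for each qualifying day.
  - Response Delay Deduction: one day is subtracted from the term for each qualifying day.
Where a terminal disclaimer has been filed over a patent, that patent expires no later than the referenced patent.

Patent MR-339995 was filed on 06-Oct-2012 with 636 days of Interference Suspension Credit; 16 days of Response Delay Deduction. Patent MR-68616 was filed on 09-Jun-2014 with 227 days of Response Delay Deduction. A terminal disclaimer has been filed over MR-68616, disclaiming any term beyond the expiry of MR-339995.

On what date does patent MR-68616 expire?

Natural term of MR-68616:
  Base: filing + 17 years → 9 June 2031.
  Response Delay Deduction: −227 days → 25 October 2030.
Expiry of referenced patent MR-339995:
  Base: filing + 17 years → 6 October 2029.
  Interference Suspension Credit: +636 days → 4 July 2031.
  Response Delay Deduction: −16 days → 18 June 2031.
Terminal disclaimer: MR-68616 expires on the earlier of 25 October 2030 and 18 June 2031.

2030-10-25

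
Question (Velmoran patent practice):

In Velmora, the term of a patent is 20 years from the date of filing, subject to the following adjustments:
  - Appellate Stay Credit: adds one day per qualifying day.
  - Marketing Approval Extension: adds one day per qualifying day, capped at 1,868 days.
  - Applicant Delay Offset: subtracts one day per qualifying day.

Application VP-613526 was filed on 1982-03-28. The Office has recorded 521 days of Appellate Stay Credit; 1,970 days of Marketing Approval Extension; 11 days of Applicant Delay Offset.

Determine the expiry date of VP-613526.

September 30, 2008

Base term: filing date + 20 years → 28 March 2002.
Appellate Stay Credit: +521 days → 31 August 2003.
Marketing Approval Extension: 1970 days claimed exceeds the 1868-day cap, so +1868 days → 11 October 2008.
Applicant Delay Offset: −11 days → 30 September 2008.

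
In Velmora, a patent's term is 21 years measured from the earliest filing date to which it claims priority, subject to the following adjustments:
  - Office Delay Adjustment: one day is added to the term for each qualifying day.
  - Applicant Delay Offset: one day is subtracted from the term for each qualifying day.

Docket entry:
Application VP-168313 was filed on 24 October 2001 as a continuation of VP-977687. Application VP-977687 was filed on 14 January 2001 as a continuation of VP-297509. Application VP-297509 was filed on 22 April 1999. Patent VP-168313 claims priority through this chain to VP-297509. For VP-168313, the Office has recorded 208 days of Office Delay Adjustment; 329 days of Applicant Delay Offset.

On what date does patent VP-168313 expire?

December 23, 2019

Earliest priority filing: 22 April 1999.
Base term: 22 April 1999 + 21 years → 22 April 2020.
Office Delay Adjustment: +208 days → 16 November 2020.
Applicant Delay Offset: −329 days → 23 December 2019.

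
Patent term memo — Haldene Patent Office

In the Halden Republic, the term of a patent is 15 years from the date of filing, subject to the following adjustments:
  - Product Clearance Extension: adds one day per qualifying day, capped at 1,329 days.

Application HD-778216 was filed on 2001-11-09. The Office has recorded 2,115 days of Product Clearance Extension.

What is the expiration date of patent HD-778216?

Base term: filing date + 15 years → 9 November 2016.
Product Clearance Extension: 2115 days claimed exceeds the 1329-day cap, so +1329 days → 30 June 2020.

June 30, 2020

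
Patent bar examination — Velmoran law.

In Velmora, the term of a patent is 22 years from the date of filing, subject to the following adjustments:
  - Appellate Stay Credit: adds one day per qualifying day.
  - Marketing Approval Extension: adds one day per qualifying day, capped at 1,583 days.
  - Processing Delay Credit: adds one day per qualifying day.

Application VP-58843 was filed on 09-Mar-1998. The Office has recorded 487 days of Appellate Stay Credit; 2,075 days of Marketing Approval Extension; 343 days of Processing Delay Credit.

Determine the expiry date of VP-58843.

2026-10-17

Base term: filing date + 22 years → 9 March 2020.
Appellate Stay Credit: +487 days → 9 July 2021.
Marketing Approval Extension: 2075 days claimed exceeds the 1583-day cap, so +1583 days → 8 November 2025.
Processing Delay Credit: +343 days → 17 October 2026.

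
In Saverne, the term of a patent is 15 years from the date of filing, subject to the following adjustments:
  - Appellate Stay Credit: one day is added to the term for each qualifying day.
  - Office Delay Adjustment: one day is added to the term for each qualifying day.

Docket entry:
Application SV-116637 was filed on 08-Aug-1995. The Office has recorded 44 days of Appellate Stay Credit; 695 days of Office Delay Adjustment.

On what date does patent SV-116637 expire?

Base term: filing date + 15 years → 8 August 2010.
Appellate Stay Credit: +44 days → 21 September 2010.
Office Delay Adjustment: +695 days → 16 August 2012.

August 16, 2012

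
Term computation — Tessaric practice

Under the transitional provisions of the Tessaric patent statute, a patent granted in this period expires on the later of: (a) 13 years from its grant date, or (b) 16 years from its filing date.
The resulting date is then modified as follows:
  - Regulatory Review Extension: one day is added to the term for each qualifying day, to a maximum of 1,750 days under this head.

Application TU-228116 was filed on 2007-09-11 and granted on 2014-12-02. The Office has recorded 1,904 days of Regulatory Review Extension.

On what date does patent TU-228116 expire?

(a) grant + 13 years → 2 December 2027.
(b) filing + 16 years → 11 September 2023.
Later of the two: 2 December 2027.
Regulatory Review Extension: 1904 days claimed exceeds the 1750-day cap, so +1750 days → 16 September 2032.

2032-09-16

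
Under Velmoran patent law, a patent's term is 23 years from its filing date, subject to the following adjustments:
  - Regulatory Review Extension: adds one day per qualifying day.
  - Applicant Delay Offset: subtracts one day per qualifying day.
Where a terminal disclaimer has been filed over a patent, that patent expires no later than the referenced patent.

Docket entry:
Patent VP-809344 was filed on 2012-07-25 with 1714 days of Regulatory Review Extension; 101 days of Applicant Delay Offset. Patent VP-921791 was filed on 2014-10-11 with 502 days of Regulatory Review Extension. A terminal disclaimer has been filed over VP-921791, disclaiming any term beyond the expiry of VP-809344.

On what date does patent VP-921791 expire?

February 25, 2039

Natural term of VP-921791:
  Base: filing + 23 years → 11 October 2037.
  Regulatory Review Extension: +502 days → 25 February 2039.
Expiry of referenced patent VP-809344:
  Base: filing + 23 years → 25 July 2035.
  Regulatory Review Extension: +1714 days → 3 April 2040.
  Applicant Delay Offset: −101 days → 24 December 2039.
Terminal disclaimer: VP-921791 expires on the earlier of 25 February 2039 and 24 December 2039.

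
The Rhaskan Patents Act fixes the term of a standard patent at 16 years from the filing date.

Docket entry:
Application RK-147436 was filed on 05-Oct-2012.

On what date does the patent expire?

October 5, 2028

Filing date + 16 years → 5 October 2028.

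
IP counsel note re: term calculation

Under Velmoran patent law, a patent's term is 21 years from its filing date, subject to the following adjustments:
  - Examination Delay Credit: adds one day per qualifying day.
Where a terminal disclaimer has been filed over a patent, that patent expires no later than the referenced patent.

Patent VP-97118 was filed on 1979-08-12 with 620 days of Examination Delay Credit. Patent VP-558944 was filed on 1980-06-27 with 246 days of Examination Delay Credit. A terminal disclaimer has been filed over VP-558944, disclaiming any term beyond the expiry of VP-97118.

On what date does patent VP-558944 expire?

February 28, 2002

Natural term of VP-558944:
  Base: filing + 21 years → 27 June 2001.
  Examination Delay Credit: +246 days → 28 February 2002.
Expiry of referenced patent VP-97118:
  Base: filing + 21 years → 12 August 2000.
  Examination Delay Credit: +620 days → 24 April 2002.
Terminal disclaimer: VP-558944 expires on the earlier of 28 February 2002 and 24 April 2002.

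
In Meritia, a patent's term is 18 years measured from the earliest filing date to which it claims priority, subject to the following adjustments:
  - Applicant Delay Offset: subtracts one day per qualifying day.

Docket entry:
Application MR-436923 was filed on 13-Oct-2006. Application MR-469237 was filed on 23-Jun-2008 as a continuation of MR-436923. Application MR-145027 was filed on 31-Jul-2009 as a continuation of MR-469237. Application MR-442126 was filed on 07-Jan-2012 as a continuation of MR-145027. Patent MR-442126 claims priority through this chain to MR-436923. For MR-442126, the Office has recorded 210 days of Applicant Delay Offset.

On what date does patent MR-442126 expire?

2024-03-17

Earliest priority filing: 13 October 2006.
Base term: 13 October 2006 + 18 years → 13 October 2024.
Applicant Delay Offset: −210 days → 17 March 2024.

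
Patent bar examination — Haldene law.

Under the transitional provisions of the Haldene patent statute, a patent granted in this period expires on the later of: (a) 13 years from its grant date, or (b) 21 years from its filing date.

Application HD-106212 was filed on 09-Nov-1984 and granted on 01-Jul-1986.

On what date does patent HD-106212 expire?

(a) grant + 13 years → 1 July 1999.
(b) filing + 21 years → 9 November 2005.
Later of the two: 9 November 2005.

2005-11-09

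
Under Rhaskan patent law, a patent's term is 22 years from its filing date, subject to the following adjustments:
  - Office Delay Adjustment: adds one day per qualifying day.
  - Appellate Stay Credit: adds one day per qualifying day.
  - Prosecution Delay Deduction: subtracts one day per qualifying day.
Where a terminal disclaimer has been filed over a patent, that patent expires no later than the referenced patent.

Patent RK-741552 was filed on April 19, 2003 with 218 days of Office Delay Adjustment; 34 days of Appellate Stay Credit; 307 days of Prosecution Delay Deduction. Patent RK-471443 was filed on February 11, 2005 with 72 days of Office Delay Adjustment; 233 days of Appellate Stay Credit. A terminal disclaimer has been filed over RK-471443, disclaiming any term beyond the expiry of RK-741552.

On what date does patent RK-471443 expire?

Natural term of RK-471443:
  Base: filing + 22 years → 11 February 2027.
  Office Delay Adjustment: +72 days → 24 April 2027.
  Appellate Stay Credit: +233 days → 13 December 2027.
Expiry of referenced patent RK-741552:
  Base: filing + 22 years → 19 April 2025.
  Office Delay Adjustment: +218 days → 23 November 2025.
  Appellate Stay Credit: +34 days → 27 December 2025.
  Prosecution Delay Deduction: −307 days → 23 February 2025.
Terminal disclaimer: RK-471443 expires on the earlier of 13 December 2027 and 23 February 2025.

February 23, 2025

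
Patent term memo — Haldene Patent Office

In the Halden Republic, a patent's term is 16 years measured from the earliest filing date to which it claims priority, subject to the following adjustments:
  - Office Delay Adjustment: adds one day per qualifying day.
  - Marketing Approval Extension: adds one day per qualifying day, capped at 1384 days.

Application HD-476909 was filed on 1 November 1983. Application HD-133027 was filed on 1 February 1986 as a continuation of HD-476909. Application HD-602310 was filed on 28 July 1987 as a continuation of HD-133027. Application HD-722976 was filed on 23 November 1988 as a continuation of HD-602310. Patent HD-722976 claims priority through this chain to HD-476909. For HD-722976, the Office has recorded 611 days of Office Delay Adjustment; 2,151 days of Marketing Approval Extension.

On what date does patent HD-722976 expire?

2005-04-18

Earliest priority filing: 1 November 1983.
Base term: 1 November 1983 + 16 years → 1 November 1999.
Office Delay Adjustment: +611 days → 4 July 2001.
Marketing Approval Extension: 2151 days claimed exceeds the 1384-day cap, so +1384 days → 18 April 2005.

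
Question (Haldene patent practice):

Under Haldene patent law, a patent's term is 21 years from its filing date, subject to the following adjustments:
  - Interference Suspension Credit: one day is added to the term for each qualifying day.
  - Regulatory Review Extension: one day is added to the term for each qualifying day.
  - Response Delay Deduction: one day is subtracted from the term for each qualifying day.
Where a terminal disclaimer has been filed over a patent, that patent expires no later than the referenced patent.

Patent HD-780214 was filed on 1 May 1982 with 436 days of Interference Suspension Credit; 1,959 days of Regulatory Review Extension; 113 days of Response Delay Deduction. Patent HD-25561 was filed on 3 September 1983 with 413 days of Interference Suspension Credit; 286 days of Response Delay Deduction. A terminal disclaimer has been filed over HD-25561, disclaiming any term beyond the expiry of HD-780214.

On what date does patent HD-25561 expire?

January 8, 2005

Natural term of HD-25561:
  Base: filing + 21 years → 3 September 2004.
  Interference Suspension Credit: +413 days → 21 October 2005.
  Response Delay Deduction: −286 days → 8 January 2005.
Expiry of referenced patent HD-780214:
  Base: filing + 21 years → 1 May 2003.
  Interference Suspension Credit: +436 days → 10 July 2004.
  Regulatory Review Extension: +1959 days → 20 November 2009.
  Response Delay Deduction: −113 days → 30 July 2009.
Terminal disclaimer: HD-25561 expires on the earlier of 8 January 2005 and 30 July 2009.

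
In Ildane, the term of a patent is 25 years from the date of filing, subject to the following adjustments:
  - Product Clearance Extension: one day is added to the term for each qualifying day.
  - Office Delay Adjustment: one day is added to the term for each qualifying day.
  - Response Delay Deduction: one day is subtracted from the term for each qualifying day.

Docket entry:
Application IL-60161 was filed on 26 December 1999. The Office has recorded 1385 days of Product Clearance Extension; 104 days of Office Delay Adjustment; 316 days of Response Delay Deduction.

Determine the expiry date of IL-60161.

2028-03-13

Base term: filing date + 25 years → 26 December 2024.
Product Clearance Extension: +1385 days → 11 October 2028.
Office Delay Adjustment: +104 days → 23 January 2029.
Response Delay Deduction: −316 days → 13 March 2028.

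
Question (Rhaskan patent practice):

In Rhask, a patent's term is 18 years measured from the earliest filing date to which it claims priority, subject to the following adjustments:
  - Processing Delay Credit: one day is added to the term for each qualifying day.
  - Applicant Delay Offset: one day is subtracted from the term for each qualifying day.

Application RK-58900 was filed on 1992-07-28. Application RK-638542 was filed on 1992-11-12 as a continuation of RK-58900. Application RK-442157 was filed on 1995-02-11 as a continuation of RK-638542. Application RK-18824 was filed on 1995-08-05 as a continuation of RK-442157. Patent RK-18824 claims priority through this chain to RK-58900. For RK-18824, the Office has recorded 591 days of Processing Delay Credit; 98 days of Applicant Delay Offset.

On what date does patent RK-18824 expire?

Earliest priority filing: 28 July 1992.
Base term: 28 July 1992 + 18 years → 28 July 2010.
Processing Delay Credit: +591 days → 10 March 2012.
Applicant Delay Offset: −98 days → 3 December 2011.

2011-12-03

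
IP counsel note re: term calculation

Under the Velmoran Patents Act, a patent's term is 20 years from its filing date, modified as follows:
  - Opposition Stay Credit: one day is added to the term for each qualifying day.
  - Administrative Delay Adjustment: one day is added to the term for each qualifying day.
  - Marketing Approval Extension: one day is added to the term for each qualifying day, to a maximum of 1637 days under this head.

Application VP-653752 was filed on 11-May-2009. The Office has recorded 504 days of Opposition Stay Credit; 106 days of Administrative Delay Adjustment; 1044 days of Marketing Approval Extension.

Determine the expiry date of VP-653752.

Base term: filing date + 20 years → 11 May 2029.
Opposition Stay Credit: +504 days → 27 September 2030.
Administrative Delay Adjustment: +106 days → 11 January 2031.
Marketing Approval Extension: 1044 days (within the 1637-day cap) → +1044 days → 20 November 2033.

2033-11-20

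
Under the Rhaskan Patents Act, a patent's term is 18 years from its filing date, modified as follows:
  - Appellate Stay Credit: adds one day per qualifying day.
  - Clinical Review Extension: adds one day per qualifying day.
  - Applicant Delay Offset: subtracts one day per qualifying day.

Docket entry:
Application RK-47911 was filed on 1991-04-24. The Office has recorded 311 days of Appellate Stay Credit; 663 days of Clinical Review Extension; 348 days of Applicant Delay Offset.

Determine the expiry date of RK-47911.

Base term: filing date + 18 years → 24 April 2009.
Appellate Stay Credit: +311 days → 1 March 2010.
Clinical Review Extension: +663 days → 24 December 2011.
Applicant Delay Offset: −348 days → 10 January 2011.

January 10, 2011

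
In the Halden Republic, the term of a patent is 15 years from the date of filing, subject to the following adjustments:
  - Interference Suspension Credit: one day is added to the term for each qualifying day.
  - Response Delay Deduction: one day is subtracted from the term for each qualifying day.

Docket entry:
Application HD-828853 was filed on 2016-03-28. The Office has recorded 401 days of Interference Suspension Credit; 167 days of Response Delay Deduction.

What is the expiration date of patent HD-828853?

Base term: filing date + 15 years → 28 March 2031.
Interference Suspension Credit: +401 days → 2 May 2032.
Response Delay Deduction: −167 days → 17 November 2031.

2031-11-17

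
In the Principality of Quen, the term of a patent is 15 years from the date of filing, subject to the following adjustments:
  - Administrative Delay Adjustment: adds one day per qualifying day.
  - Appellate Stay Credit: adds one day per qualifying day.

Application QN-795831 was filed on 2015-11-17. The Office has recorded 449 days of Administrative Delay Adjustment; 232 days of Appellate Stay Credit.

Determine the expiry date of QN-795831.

2032-09-28

Base term: filing date + 15 years → 17 November 2030.
Administrative Delay Adjustment: +449 days → 9 February 2032.
Appellate Stay Credit: +232 days → 28 September 2032.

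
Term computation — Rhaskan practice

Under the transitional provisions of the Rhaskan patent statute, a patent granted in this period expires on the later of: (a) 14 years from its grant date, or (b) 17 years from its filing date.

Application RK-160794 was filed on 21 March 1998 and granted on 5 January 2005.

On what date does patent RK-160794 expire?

(a) grant + 14 years → 5 January 2019.
(b) filing + 17 years → 21 March 2015.
Later of the two: 5 January 2019.

January 5, 2019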